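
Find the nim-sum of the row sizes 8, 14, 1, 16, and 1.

Bitwise XOR of the heap sizes:
  01000  (8)
  01110  (14)
  00001  (1)
  10000  (16)
  00001  (1)
  -----
  10110  (22)

22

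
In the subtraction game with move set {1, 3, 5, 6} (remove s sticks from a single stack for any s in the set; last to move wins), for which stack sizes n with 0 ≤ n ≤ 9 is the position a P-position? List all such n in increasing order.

0, 2, 4

Compute g(0), g(1), … for moves {1, 3, 5, 6}:
k:     0  1  2  3  4  5  6  7  8  9
g(k):  0  1  0  1  0  1  2  3  2  3
The P-positions (g = 0) in 0..9 are 0, 2, 4.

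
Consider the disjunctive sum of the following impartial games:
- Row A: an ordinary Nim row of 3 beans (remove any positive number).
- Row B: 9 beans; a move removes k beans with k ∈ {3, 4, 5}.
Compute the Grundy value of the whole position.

3

Row A is a plain Nim row of size 3, so its Grundy value is 3.
For row B, compute g(0), g(1), … with moves {3, 4, 5}:
k:     0  1  2  3  4  5  6  7  8  9
g(k):  0  0  0  1  1  1  2  2  0  0
So g(9) = 0.
By the Sprague-Grundy theorem, the Grundy value of a sum of independent games is the XOR of the component values.
Combined value = 3 XOR 0 = 3.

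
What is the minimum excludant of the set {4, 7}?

0

0 is not in the set, so the mex is 0.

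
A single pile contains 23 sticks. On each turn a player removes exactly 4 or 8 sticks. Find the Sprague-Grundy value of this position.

2

Compute g(0), g(1), … for moves {4, 8}:
k:     0  1  2  3  4  5  6  7  8  9 10 11 12 13 14 15 16 17 18 19 20 21 22 23
g(k):  0  0  0  0  1  1  1  1  2  2  2  2  0  0  0  0  1  1  1  1  2  2  2  2
So g(23) = 2.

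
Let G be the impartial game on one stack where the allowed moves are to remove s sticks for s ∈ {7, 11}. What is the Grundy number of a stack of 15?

2

Grundy values for subtraction set {7, 11}:
k:     0  1  2  3  4  5  6  7  8  9 10 11 12 13 14 15
g(k):  0  0  0  0  0  0  0  1  1  1  1  1  1  1  2  2
So g(15) = 2.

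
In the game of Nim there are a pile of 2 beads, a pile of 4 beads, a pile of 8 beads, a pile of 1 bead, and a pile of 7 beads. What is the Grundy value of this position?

Nim-sum: 2 ⊕ 4 ⊕ 8 ⊕ 1 ⊕ 7 = 8.

8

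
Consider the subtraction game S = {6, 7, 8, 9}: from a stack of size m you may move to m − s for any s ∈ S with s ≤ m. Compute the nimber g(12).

Grundy values for subtraction set {6, 7, 8, 9}:
k:     0  1  2  3  4  5  6  7  8  9 10 11 12
g(k):  0  0  0  0  0  0  1  1  1  1  1  1  2
So g(12) = 2.

2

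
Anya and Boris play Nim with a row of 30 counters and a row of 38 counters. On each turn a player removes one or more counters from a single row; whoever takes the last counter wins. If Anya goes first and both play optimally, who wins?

Anya wins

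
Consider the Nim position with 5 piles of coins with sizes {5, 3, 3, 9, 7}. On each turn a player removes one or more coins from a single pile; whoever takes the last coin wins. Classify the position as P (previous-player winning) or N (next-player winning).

N-position

Compute the nim-sum pairwise:
5 ⊕ 3 = 6
6 ⊕ 3 = 5
5 ⊕ 9 = 12
12 ⊕ 7 = 11
The nim-sum is 11 ≠ 0, so this is an N-position: the player to move can win.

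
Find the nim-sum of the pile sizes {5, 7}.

Nim-sum: 5 ^ 7 = 2.

2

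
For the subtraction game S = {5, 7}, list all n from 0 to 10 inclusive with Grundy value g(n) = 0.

0, 1, 2, 3, 4

Build the Grundy sequence with g(k) = mex{g(k−s) : s ∈ {5, 7}, s ≤ k}:
g(0) = mex{} = 0
g(1) = mex{} = 0
g(2) = mex{} = 0
g(3) = mex{} = 0
g(4) = mex{} = 0
g(5) = mex{0} = 1
g(6) = mex{0} = 1
g(7) = mex{0} = 1
g(8) = mex{0} = 1
g(9) = mex{0} = 1
g(10) = mex{0,1} = 2
The P-positions (g = 0) in 0..10 are 0, 1, 2, 3, 4.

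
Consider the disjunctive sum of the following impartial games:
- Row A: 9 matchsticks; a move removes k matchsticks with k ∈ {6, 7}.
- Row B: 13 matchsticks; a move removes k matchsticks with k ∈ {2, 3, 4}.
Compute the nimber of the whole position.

1

Grundy values for row A (subtraction set {6, 7}):
g(0) = mex{} = 0
g(1) = mex{} = 0
g(2) = mex{} = 0
g(3) = mex{} = 0
g(4) = mex{} = 0
g(5) = mex{} = 0
g(6) = mex{0} = 1
g(7) = mex{0} = 1
g(8) = mex{0} = 1
g(9) = mex{0} = 1
So g(9) = 1.
Build the Grundy sequence for row B with g(k) = mex{g(k−s) : s ∈ {2, 3, 4}, s ≤ k}:
k:     0  1  2  3  4  5  6  7  8  9 10 11 12 13
g(k):  0  0  1  1  2  2  0  0  1  1  2  2  0  0
So g(13) = 0.
By the Sprague-Grundy theorem, the Grundy value of a sum of independent games is the XOR of the component values.
Combined value = 1 XOR 0 = 1.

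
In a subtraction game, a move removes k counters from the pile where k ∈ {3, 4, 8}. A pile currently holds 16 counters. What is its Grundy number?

1

Build the Grundy sequence with g(k) = mex{g(k−s) : s ∈ {3, 4, 8}, s ≤ k}:
k:     0  1  2  3  4  5  6  7  8  9 10 11 12 13 14 15 16
g(k):  0  0  0  1  1  1  2  0  2  3  1  3  0  0  0  1  1
So g(16) = 1.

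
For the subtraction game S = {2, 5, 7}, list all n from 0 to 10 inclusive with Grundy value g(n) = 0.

Compute g(0), g(1), … for moves {2, 5, 7}:
g(0) = mex{} = 0
g(1) = mex{} = 0
g(2) = mex{0} = 1
g(3) = mex{0} = 1
g(4) = mex{1} = 0
g(5) = mex{0,1} = 2
g(6) = mex{0} = 1
g(7) = mex{0,1,2} = 3
g(8) = mex{0,1} = 2
g(9) = mex{0,1,3} = 2
g(10) = mex{1,2} = 0
The P-positions (g = 0) in 0..10 are 0, 1, 4, 10.

0, 1, 4, 10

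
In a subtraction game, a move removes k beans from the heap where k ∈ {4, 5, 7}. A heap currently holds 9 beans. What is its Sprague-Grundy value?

2

Compute g(0), g(1), … for moves {4, 5, 7}:
k:     0  1  2  3  4  5  6  7  8  9
g(k):  0  0  0  0  1  1  1  1  2  2
So g(9) = 2.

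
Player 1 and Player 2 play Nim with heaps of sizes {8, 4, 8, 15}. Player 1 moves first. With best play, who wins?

Nim-sum: 8 XOR 4 XOR 8 XOR 15 = 11.
The nim-sum is 11 ≠ 0, so this is an N-position: the player to move can win; Player 1 has a winning move.

Player 1 wins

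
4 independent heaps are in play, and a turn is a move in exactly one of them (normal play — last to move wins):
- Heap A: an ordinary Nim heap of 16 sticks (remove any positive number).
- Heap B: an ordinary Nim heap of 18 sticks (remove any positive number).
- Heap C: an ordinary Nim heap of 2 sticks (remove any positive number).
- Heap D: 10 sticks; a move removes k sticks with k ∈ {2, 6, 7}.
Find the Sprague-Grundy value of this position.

3

Heap A is a plain Nim heap of size 16, so its Grundy value is 16.
Heap B is a plain Nim heap of size 18, so its Grundy value is 18.
Heap C is a plain Nim heap of size 2, so its Grundy value is 2.
Build the Grundy sequence for heap D with g(k) = mex{g(k−s) : s ∈ {2, 6, 7}, s ≤ k}:
g(0) = mex{} = 0
g(1) = mex{} = 0
g(2) = mex{0} = 1
g(3) = mex{0} = 1
g(4) = mex{1} = 0
g(5) = mex{1} = 0
g(6) = mex{0} = 1
g(7) = mex{0} = 1
g(8) = mex{0,1} = 2
g(9) = mex{1} = 0
g(10) = mex{0,1,2} = 3
So g(10) = 3.
By the Sprague-Grundy theorem, the Grundy value of a sum of independent games is the XOR of the component values.
Combined value = 16 XOR 18 XOR 2 XOR 3 = 3.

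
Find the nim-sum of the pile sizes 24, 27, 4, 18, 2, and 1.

Nim-sum: 24 ⊕ 27 ⊕ 4 ⊕ 18 ⊕ 2 ⊕ 1 = 22.

22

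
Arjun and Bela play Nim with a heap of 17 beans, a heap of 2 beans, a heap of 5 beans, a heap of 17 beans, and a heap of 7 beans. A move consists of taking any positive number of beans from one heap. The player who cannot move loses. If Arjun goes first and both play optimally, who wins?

Bela wins

Nim-sum: 17 ^ 2 ^ 5 ^ 17 ^ 7 = 0.
The nim-sum is 0, so this is a P-position: the player to move is in a losing position under optimal play; Arjun is about to move from it and so loses — Bela wins.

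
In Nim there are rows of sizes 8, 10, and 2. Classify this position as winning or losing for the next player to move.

Losing position

Write each in binary and XOR column by column:
  1000  (8)
  1010  (10)
  0010  (2)
  ----
  0000  (0)
The nim-sum is 0, so this is a P-position: the player to move is in a losing position under optimal play.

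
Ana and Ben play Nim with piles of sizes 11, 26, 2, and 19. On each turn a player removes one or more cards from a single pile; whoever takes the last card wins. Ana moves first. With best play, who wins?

Ben wins

Nim-sum: 11 ^ 26 ^ 2 ^ 19 = 0.
The nim-sum is 0, so this is a P-position: the player to move is in a losing position under optimal play; Ana is about to move from it and so loses — Ben wins.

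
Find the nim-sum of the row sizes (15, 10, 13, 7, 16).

31

Write each in binary and XOR column by column:
  01111  (15)
  01010  (10)
  01101  (13)
  00111  (7)
  10000  (16)
  -----
  11111  (31)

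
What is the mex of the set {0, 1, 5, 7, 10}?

The values 0, 1 are all present; 2 is the first non-negative integer missing from the set.

2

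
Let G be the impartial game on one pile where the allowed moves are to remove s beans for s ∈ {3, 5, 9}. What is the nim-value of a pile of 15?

1

Grundy values for subtraction set {3, 5, 9}:
k:     0  1  2  3  4  5  6  7  8  9 10 11 12 13 14 15
g(k):  0  0  0  1  1  1  2  2  0  3  3  1  0  2  0  1
So g(15) = 1.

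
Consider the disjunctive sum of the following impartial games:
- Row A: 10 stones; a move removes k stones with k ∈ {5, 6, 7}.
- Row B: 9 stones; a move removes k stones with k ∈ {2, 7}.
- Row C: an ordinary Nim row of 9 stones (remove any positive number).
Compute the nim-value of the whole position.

11

Grundy values for row A (subtraction set {5, 6, 7}):
g(0) = mex{} = 0
g(1) = mex{} = 0
g(2) = mex{} = 0
g(3) = mex{} = 0
g(4) = mex{} = 0
g(5) = mex{0} = 1
g(6) = mex{0} = 1
g(7) = mex{0} = 1
g(8) = mex{0} = 1
g(9) = mex{0} = 1
g(10) = mex{0,1} = 2
So g(10) = 2.
For row B, compute g(0), g(1), … with moves {2, 7}:
k:     0  1  2  3  4  5  6  7  8  9
g(k):  0  0  1  1  0  0  1  1  2  0
So g(9) = 0.
Row C is a plain Nim row of size 9, so its Grundy value is 9.
The value of a disjunctive sum is the nim-sum of the parts.
Combined value = 2 ⊕ 0 ⊕ 9 = 11.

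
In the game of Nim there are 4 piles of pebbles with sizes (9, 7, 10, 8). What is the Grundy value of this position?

12

Nim-sum: 9 XOR 7 XOR 10 XOR 8 = 12.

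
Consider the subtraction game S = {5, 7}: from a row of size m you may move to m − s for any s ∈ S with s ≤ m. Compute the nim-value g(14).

0

Build the Grundy sequence with g(k) = mex{g(k−s) : s ∈ {5, 7}, s ≤ k}:
g(0) = mex{} = 0
g(1) = mex{} = 0
g(2) = mex{} = 0
g(3) = mex{} = 0
g(4) = mex{} = 0
g(5) = mex{0} = 1
g(6) = mex{0} = 1
g(7) = mex{0} = 1
g(8) = mex{0} = 1
g(9) = mex{0} = 1
g(10) = mex{0,1} = 2
g(11) = mex{0,1} = 2
g(12) = mex{1} = 0
g(13) = mex{1} = 0
g(14) = mex{1} = 0
So g(14) = 0.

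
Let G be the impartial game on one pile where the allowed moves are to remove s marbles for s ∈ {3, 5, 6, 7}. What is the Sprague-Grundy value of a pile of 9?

Compute g(0), g(1), … for moves {3, 5, 6, 7}:
g(0) = mex{} = 0
g(1) = mex{} = 0
g(2) = mex{} = 0
g(3) = mex{0} = 1
g(4) = mex{0} = 1
g(5) = mex{0} = 1
g(6) = mex{0,1} = 2
g(7) = mex{0,1} = 2
g(8) = mex{0,1} = 2
g(9) = mex{0,1,2} = 3
So g(9) = 3.

3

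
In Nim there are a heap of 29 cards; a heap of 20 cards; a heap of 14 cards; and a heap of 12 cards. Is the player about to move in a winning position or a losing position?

Winning position

Compute the nim-sum pairwise:
29 ⊕ 20 = 9
9 ⊕ 14 = 7
7 ⊕ 12 = 11
The nim-sum is 11 ≠ 0, so this is an N-position: the player to move can win.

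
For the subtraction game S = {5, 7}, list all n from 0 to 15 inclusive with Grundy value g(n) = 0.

0, 1, 2, 3, 4, 12, 13, 14, 15

Compute g(0), g(1), … for moves {5, 7}:
k:     0  1  2  3  4  5  6  7  8  9 10 11 12 13 14 15
g(k):  0  0  0  0  0  1  1  1  1  1  2  2  0  0  0  0
The P-positions (g = 0) in 0..15 are 0, 1, 2, 3, 4, 12, 13, 14, 15.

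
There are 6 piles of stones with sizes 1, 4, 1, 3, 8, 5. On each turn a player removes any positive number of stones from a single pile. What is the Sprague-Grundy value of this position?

10

Compute the nim-sum pairwise:
1 XOR 4 = 5
5 XOR 1 = 4
4 XOR 3 = 7
7 XOR 8 = 15
15 XOR 5 = 10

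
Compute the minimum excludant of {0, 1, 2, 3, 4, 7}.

5

The values 0, 1, 2, 3, 4 are all present; 5 is the first non-negative integer missing from the set.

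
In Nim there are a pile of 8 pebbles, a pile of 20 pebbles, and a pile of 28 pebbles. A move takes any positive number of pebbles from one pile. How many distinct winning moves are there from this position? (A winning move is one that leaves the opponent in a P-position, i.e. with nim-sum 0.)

0

Nim-sum: 8 ⊕ 20 ⊕ 28 = 0.
The nim-sum is already 0, so every move leaves a nonzero nim-sum — there are no winning moves.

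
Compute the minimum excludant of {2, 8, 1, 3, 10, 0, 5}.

The values 0, 1, 2, 3 are all present; 4 is the first non-negative integer missing from the set.

4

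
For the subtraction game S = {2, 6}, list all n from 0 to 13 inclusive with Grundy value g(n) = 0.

Build the Grundy sequence with g(k) = mex{g(k−s) : s ∈ {2, 6}, s ≤ k}:
g(0) = mex{} = 0
g(1) = mex{} = 0
g(2) = mex{0} = 1
g(3) = mex{0} = 1
g(4) = mex{1} = 0
g(5) = mex{1} = 0
g(6) = mex{0} = 1
g(7) = mex{0} = 1
g(8) = mex{1} = 0
g(9) = mex{1} = 0
g(10) = mex{0} = 1
g(11) = mex{0} = 1
g(12) = mex{1} = 0
g(13) = mex{1} = 0
The P-positions (g = 0) in 0..13 are 0, 1, 4, 5, 8, 9, 12, 13.

0, 1, 4, 5, 8, 9, 12, 13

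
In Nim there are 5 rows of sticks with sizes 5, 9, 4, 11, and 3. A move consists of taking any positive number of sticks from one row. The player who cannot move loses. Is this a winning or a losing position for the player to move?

Losing position

In binary:
  0101  (5)
  1001  (9)
  0100  (4)
  1011  (11)
  0011  (3)
  ----
  0000  (0)
The nim-sum is 0, so this is a P-position: the player to move is in a losing position under optimal play.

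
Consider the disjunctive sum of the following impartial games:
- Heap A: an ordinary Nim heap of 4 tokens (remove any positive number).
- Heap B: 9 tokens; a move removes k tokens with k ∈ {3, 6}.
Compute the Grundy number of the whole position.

Heap A is a plain Nim heap of size 4, so its Grundy value is 4.
Grundy values for heap B (subtraction set {3, 6}):
k:     0  1  2  3  4  5  6  7  8  9
g(k):  0  0  0  1  1  1  2  2  2  0
So g(9) = 0.
By the Sprague-Grundy theorem, the Grundy value of a sum of independent games is the XOR of the component values.
Combined value = 4 XOR 0 = 4.

4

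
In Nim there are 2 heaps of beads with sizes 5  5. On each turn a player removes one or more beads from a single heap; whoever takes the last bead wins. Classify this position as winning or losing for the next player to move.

Losing position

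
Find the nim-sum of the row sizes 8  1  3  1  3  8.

Bitwise XOR of the heap sizes:
  1000  (8)
  0001  (1)
  0011  (3)
  0001  (1)
  0011  (3)
  1000  (8)
  ----
  0000  (0)

0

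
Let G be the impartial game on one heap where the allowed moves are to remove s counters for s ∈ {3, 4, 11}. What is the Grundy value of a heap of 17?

1

Grundy values for subtraction set {3, 4, 11}:
k:     0  1  2  3  4  5  6  7  8  9 10 11 12 13 14 15 16 17
g(k):  0  0  0  1  1  1  2  0  0  0  1  1  1  2  0  0  0  1
So g(17) = 1.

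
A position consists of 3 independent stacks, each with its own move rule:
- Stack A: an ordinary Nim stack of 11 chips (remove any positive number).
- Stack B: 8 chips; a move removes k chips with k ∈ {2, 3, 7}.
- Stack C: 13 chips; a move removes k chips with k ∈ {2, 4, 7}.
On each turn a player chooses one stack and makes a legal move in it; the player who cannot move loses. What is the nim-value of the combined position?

8

Stack A is a plain Nim stack of size 11, so its Grundy value is 11.
Grundy values for stack B (subtraction set {2, 3, 7}):
k:     0  1  2  3  4  5  6  7  8
g(k):  0  0  1  1  2  0  0  1  1
So g(8) = 1.
Build the Grundy sequence for stack C with g(k) = mex{g(k−s) : s ∈ {2, 4, 7}, s ≤ k}:
g(0) = mex{} = 0
g(1) = mex{} = 0
g(2) = mex{0} = 1
g(3) = mex{0} = 1
g(4) = mex{0,1} = 2
g(5) = mex{0,1} = 2
g(6) = mex{1,2} = 0
g(7) = mex{0,1,2} = 3
g(8) = mex{0,2} = 1
g(9) = mex{1,2,3} = 0
g(10) = mex{0,1} = 2
g(11) = mex{0,2,3} = 1
g(12) = mex{1,2} = 0
g(13) = mex{0,1} = 2
So g(13) = 2.
The value of a disjunctive sum is the nim-sum of the parts.
Combined value = 11 XOR 1 XOR 2 = 8.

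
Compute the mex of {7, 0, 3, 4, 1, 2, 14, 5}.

6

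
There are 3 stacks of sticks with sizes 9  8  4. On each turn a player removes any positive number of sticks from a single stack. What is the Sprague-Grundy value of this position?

5

Write each in binary and XOR column by column:
  1001  (9)
  1000  (8)
  0100  (4)
  ----
  0101  (5)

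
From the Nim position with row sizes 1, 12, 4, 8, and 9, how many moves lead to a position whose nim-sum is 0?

Nim-sum: 1 XOR 12 XOR 4 XOR 8 XOR 9 = 8.
The overall nim-sum is X = 8. A row of size p has a winning move iff p XOR X < p (reduce it to p XOR X).
  1: 1 XOR 8 = 9 ≥ 1 — no move.
  12: 12 XOR 8 = 4 < 12 — winning move (to 4).
  4: 4 XOR 8 = 12 ≥ 4 — no move.
  8: 8 XOR 8 = 0 < 8 — winning move (to 0).
  9: 9 XOR 8 = 1 < 9 — winning move (to 1).
That gives 3 winning moves.

3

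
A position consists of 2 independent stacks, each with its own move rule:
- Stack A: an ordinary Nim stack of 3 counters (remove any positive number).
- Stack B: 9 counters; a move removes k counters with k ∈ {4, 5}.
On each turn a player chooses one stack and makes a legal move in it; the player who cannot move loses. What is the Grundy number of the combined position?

3

Stack A is a plain Nim stack of size 3, so its Grundy value is 3.
For stack B, compute g(0), g(1), … with moves {4, 5}:
g(0) = mex{} = 0
g(1) = mex{} = 0
g(2) = mex{} = 0
g(3) = mex{} = 0
g(4) = mex{0} = 1
g(5) = mex{0} = 1
g(6) = mex{0} = 1
g(7) = mex{0} = 1
g(8) = mex{0,1} = 2
g(9) = mex{1} = 0
So g(9) = 0.
The value of a disjunctive sum is the nim-sum of the parts.
Combined value = 3 ⊕ 0 = 3.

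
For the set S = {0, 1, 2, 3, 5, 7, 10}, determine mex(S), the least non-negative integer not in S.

4

The values 0, 1, 2, 3 are all present; 4 is the first non-negative integer missing from the set.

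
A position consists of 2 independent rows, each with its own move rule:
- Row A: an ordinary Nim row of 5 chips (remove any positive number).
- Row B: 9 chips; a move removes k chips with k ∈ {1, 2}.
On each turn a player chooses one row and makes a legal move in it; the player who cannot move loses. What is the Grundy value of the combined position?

Row A is a plain Nim row of size 5, so its Grundy value is 5.
Build the Grundy sequence for row B with g(k) = mex{g(k−s) : s ∈ {1, 2}, s ≤ k}:
k:     0  1  2  3  4  5  6  7  8  9
g(k):  0  1  2  0  1  2  0  1  2  0
So g(9) = 0.
The value of a disjunctive sum is the nim-sum of the parts.
Combined value = 5 ⊕ 0 = 5.

5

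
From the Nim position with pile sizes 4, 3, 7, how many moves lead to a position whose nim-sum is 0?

0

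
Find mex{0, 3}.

0 is in the set but 1 is not, so the mex is 1.

1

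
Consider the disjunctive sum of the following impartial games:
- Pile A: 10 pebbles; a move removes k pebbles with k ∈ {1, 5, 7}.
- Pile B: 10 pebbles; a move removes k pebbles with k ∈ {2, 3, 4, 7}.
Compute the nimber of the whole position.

Grundy values for pile A (subtraction set {1, 5, 7}):
g(0) = mex{} = 0
g(1) = mex{0} = 1
g(2) = mex{1} = 0
g(3) = mex{0} = 1
g(4) = mex{1} = 0
g(5) = mex{0} = 1
g(6) = mex{1} = 0
g(7) = mex{0} = 1
g(8) = mex{1} = 0
g(9) = mex{0} = 1
g(10) = mex{1} = 0
So g(10) = 0.
Build the Grundy sequence for pile B with g(k) = mex{g(k−s) : s ∈ {2, 3, 4, 7}, s ≤ k}:
k:     0  1  2  3  4  5  6  7  8  9 10
g(k):  0  0  1  1  2  2  0  3  1  4  2
So g(10) = 2.
The value of a disjunctive sum is the nim-sum of the parts.
Combined value = 0 XOR 2 = 2.

2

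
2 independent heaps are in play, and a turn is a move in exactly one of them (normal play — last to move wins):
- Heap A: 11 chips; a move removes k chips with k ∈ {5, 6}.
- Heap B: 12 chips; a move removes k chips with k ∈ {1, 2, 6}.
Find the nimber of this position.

2

Grundy values for heap A (subtraction set {5, 6}):
k:     0  1  2  3  4  5  6  7  8  9 10 11
g(k):  0  0  0  0  0  1  1  1  1  1  2  0
So g(11) = 0.
Build the Grundy sequence for heap B with g(k) = mex{g(k−s) : s ∈ {1, 2, 6}, s ≤ k}:
g(0) = mex{} = 0
g(1) = mex{0} = 1
g(2) = mex{0,1} = 2
g(3) = mex{1,2} = 0
g(4) = mex{0,2} = 1
g(5) = mex{0,1} = 2
g(6) = mex{0,1,2} = 3
g(7) = mex{1,2,3} = 0
g(8) = mex{0,2,3} = 1
g(9) = mex{0,1} = 2
g(10) = mex{1,2} = 0
g(11) = mex{0,2} = 1
g(12) = mex{0,1,3} = 2
So g(12) = 2.
By the Sprague-Grundy theorem, the Grundy value of a sum of independent games is the XOR of the component values.
Combined value = 0 XOR 2 = 2.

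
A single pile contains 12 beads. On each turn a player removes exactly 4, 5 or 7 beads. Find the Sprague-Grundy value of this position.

0

Build the Grundy sequence with g(k) = mex{g(k−s) : s ∈ {4, 5, 7}, s ≤ k}:
k:     0  1  2  3  4  5  6  7  8  9 10 11 12
g(k):  0  0  0  0  1  1  1  1  2  2  2  0  0
So g(12) = 0.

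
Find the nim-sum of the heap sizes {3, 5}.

6

Compute the nim-sum pairwise:
3 ^ 5 = 6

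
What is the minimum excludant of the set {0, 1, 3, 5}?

2

The values 0, 1 are all present; 2 is the first non-negative integer missing from the set.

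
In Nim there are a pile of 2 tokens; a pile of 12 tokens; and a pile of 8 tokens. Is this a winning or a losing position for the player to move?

Winning position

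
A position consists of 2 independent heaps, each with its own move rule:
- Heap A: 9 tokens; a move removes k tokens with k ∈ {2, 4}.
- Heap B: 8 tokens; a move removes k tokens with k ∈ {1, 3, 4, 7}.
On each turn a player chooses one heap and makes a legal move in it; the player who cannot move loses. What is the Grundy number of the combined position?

1

For heap A, compute g(0), g(1), … with moves {2, 4}:
g(0) = mex{} = 0
g(1) = mex{} = 0
g(2) = mex{0} = 1
g(3) = mex{0} = 1
g(4) = mex{0,1} = 2
g(5) = mex{0,1} = 2
g(6) = mex{1,2} = 0
g(7) = mex{1,2} = 0
g(8) = mex{0,2} = 1
g(9) = mex{0,2} = 1
So g(9) = 1.
Build the Grundy sequence for heap B with g(k) = mex{g(k−s) : s ∈ {1, 3, 4, 7}, s ≤ k}:
g(0) = mex{} = 0
g(1) = mex{0} = 1
g(2) = mex{1} = 0
g(3) = mex{0} = 1
g(4) = mex{0,1} = 2
g(5) = mex{0,1,2} = 3
g(6) = mex{0,1,3} = 2
g(7) = mex{0,1,2} = 3
g(8) = mex{1,2,3} = 0
So g(8) = 0.
By the Sprague-Grundy theorem, the Grundy value of a sum of independent games is the XOR of the component values.
Combined value = 1 ⊕ 0 = 1.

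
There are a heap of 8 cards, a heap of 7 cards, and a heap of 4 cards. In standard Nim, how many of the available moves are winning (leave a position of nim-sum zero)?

Nim-sum: 8 ⊕ 7 ⊕ 4 = 11.
The overall nim-sum is X = 11. A heap of size p has a winning move iff p XOR X < p (reduce it to p XOR X).
  8: 8 XOR 11 = 3 < 8 — winning move (to 3).
  7: 7 XOR 11 = 12 ≥ 7 — no move.
  4: 4 XOR 11 = 15 ≥ 4 — no move.
That gives 1 winning move.

1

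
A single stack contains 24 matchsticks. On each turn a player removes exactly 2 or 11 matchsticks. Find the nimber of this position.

Compute g(0), g(1), … for moves {2, 11}:
k:     0  1  2  3  4  5  6  7  8  9 10 11 12 13 14 15 16 17 18 19 20 21 22 23 24
g(k):  0  0  1  1  0  0  1  1  0  0  1  1  2  0  0  1  1  0  0  1  1  0  0  1  1
So g(24) = 1.

1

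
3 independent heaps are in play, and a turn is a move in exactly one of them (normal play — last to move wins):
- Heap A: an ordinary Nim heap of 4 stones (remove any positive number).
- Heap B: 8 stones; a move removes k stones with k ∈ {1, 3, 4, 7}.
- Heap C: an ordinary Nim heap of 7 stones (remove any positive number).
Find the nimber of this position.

Heap A is a plain Nim heap of size 4, so its Grundy value is 4.
Grundy values for heap B (subtraction set {1, 3, 4, 7}):
k:     0  1  2  3  4  5  6  7  8
g(k):  0  1  0  1  2  3  2  3  0
So g(8) = 0.
Heap C is a plain Nim heap of size 7, so its Grundy value is 7.
The value of a disjunctive sum is the nim-sum of the parts.
Combined value = 4 ⊕ 0 ⊕ 7 = 3.

3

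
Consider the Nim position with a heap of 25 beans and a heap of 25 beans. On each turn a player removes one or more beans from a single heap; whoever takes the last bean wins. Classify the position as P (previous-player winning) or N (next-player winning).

P-position

Compute the nim-sum pairwise:
25 XOR 25 = 0
The nim-sum is 0, so this is a P-position: the player to move is in a losing position under optimal play.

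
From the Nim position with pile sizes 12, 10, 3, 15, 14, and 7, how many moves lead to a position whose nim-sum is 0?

5

Compute the nim-sum pairwise:
12 XOR 10 = 6
6 XOR 3 = 5
5 XOR 15 = 10
10 XOR 14 = 4
4 XOR 7 = 3
The overall nim-sum is X = 3. A pile of size p has a winning move iff p XOR X < p (reduce it to p XOR X).
  12: 12 XOR 3 = 15 ≥ 12 — no move.
  10: 10 XOR 3 = 9 < 10 — winning move (to 9).
  3: 3 XOR 3 = 0 < 3 — winning move (to 0).
  15: 15 XOR 3 = 12 < 15 — winning move (to 12).
  14: 14 XOR 3 = 13 < 14 — winning move (to 13).
  7: 7 XOR 3 = 4 < 7 — winning move (to 4).
That gives 5 winning moves.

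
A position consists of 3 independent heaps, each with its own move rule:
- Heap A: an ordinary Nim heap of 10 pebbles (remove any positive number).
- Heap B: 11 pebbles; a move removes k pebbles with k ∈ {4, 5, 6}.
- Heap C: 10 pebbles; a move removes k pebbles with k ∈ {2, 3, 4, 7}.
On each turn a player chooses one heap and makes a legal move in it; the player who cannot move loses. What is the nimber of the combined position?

Heap A is a plain Nim heap of size 10, so its Grundy value is 10.
Build the Grundy sequence for heap B with g(k) = mex{g(k−s) : s ∈ {4, 5, 6}, s ≤ k}:
g(0) = mex{} = 0
g(1) = mex{} = 0
g(2) = mex{} = 0
g(3) = mex{} = 0
g(4) = mex{0} = 1
g(5) = mex{0} = 1
g(6) = mex{0} = 1
g(7) = mex{0} = 1
g(8) = mex{0,1} = 2
g(9) = mex{0,1} = 2
g(10) = mex{1} = 0
g(11) = mex{1} = 0
So g(11) = 0.
Grundy values for heap C (subtraction set {2, 3, 4, 7}):
k:     0  1  2  3  4  5  6  7  8  9 10
g(k):  0  0  1  1  2  2  0  3  1  4  2
So g(10) = 2.
By the Sprague-Grundy theorem, the Grundy value of a sum of independent games is the XOR of the component values.
Combined value = 10 ⊕ 0 ⊕ 2 = 8.

8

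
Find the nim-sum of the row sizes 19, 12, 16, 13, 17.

19

In binary:
  10011  (19)
  01100  (12)
  10000  (16)
  01101  (13)
  10001  (17)
  -----
  10011  (19)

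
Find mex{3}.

0

0 is not in the set, so the mex is 0.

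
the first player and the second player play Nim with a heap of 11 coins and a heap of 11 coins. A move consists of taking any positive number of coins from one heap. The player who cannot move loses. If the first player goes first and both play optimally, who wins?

Nim-sum: 11 ⊕ 11 = 0.
The nim-sum is 0, so this is a P-position: the player to move is in a losing position under optimal play; the first player is about to move from it and so loses — the second player wins.

the second player wins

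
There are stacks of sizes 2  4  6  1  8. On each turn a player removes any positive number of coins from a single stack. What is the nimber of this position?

9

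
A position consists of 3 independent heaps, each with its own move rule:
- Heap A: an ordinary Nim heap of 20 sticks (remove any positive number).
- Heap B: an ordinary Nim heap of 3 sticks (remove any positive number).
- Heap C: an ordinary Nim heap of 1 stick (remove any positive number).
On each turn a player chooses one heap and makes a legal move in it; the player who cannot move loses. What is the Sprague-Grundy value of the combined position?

Heap A is a plain Nim heap of size 20, so its Grundy value is 20.
Heap B is a plain Nim heap of size 3, so its Grundy value is 3.
Heap C is a plain Nim heap of size 1, so its Grundy value is 1.
By the Sprague-Grundy theorem, the Grundy value of a sum of independent games is the XOR of the component values.
Combined value = 20 ⊕ 3 ⊕ 1 = 22.

22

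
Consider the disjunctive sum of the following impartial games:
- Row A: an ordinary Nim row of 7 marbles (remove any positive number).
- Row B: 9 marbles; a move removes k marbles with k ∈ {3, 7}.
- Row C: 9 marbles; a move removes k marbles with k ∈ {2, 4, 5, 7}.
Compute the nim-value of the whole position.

Row A is a plain Nim row of size 7, so its Grundy value is 7.
Build the Grundy sequence for row B with g(k) = mex{g(k−s) : s ∈ {3, 7}, s ≤ k}:
g(0) = mex{} = 0
g(1) = mex{} = 0
g(2) = mex{} = 0
g(3) = mex{0} = 1
g(4) = mex{0} = 1
g(5) = mex{0} = 1
g(6) = mex{1} = 0
g(7) = mex{0,1} = 2
g(8) = mex{0,1} = 2
g(9) = mex{0} = 1
So g(9) = 1.
Build the Grundy sequence for row C with g(k) = mex{g(k−s) : s ∈ {2, 4, 5, 7}, s ≤ k}:
g(0) = mex{} = 0
g(1) = mex{} = 0
g(2) = mex{0} = 1
g(3) = mex{0} = 1
g(4) = mex{0,1} = 2
g(5) = mex{0,1} = 2
g(6) = mex{0,1,2} = 3
g(7) = mex{0,1,2} = 3
g(8) = mex{0,1,2,3} = 4
g(9) = mex{1,2,3} = 0
So g(9) = 0.
The value of a disjunctive sum is the nim-sum of the parts.
Combined value = 7 XOR 1 XOR 0 = 6.

6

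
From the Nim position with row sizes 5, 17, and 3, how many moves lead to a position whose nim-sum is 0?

Nim-sum: 5 XOR 17 XOR 3 = 23.
The overall nim-sum is X = 23. A row of size p has a winning move iff p XOR X < p (reduce it to p XOR X).
  5: 5 XOR 23 = 18 ≥ 5 — no move.
  17: 17 XOR 23 = 6 < 17 — winning move (to 6).
  3: 3 XOR 23 = 20 ≥ 3 — no move.
That gives 1 winning move.

1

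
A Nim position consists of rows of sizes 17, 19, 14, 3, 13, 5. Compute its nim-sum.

7

Nim-sum: 17 ^ 19 ^ 14 ^ 3 ^ 13 ^ 5 = 7.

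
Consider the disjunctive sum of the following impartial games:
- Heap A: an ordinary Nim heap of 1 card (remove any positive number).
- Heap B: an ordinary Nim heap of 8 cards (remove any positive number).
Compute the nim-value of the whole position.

9

Heap A is a plain Nim heap of size 1, so its Grundy value is 1.
Heap B is a plain Nim heap of size 8, so its Grundy value is 8.
The value of a disjunctive sum is the nim-sum of the parts.
Combined value = 1 XOR 8 = 9.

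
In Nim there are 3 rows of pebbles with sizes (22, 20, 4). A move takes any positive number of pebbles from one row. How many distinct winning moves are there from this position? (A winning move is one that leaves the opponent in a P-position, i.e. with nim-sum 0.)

3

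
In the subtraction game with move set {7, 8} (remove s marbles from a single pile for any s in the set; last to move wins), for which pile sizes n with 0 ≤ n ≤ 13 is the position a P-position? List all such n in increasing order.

0, 1, 2, 3, 4, 5, 6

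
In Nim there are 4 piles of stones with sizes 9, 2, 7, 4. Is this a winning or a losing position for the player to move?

Write each in binary and XOR column by column:
  1001  (9)
  0010  (2)
  0111  (7)
  0100  (4)
  ----
  1000  (8)
The nim-sum is 8 ≠ 0, so this is an N-position: the player to move can win.

Winning position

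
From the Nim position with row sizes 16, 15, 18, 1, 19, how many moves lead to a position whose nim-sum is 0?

3

Bitwise XOR of the heap sizes:
  10000  (16)
  01111  (15)
  10010  (18)
  00001  (1)
  10011  (19)
  -----
  11111  (31)
The overall nim-sum is X = 31. A row of size p has a winning move iff p XOR X < p (reduce it to p XOR X).
  16: 16 XOR 31 = 15 < 16 — winning move (to 15).
  15: 15 XOR 31 = 16 ≥ 15 — no move.
  18: 18 XOR 31 = 13 < 18 — winning move (to 13).
  1: 1 XOR 31 = 30 ≥ 1 — no move.
  19: 19 XOR 31 = 12 < 19 — winning move (to 12).
That gives 3 winning moves.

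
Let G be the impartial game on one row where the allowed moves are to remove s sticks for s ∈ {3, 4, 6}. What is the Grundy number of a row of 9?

0

Build the Grundy sequence with g(k) = mex{g(k−s) : s ∈ {3, 4, 6}, s ≤ k}:
g(0) = mex{} = 0
g(1) = mex{} = 0
g(2) = mex{} = 0
g(3) = mex{0} = 1
g(4) = mex{0} = 1
g(5) = mex{0} = 1
g(6) = mex{0,1} = 2
g(7) = mex{0,1} = 2
g(8) = mex{0,1} = 2
g(9) = mex{1,2} = 0
So g(9) = 0.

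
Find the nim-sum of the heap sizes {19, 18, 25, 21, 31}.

18

Nim-sum: 19 XOR 18 XOR 25 XOR 21 XOR 31 = 18.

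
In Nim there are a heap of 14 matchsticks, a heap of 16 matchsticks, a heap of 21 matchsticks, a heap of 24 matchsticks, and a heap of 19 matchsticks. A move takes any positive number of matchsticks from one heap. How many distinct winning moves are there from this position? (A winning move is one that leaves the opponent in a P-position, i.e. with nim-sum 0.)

0

Nim-sum: 14 ⊕ 16 ⊕ 21 ⊕ 24 ⊕ 19 = 0.
The nim-sum is already 0, so every move leaves a nonzero nim-sum — there are no winning moves.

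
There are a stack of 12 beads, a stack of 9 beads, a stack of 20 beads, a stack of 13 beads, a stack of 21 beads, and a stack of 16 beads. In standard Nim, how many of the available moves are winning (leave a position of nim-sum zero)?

Nim-sum: 12 XOR 9 XOR 20 XOR 13 XOR 21 XOR 16 = 25.
The overall nim-sum is X = 25. A stack of size p has a winning move iff p XOR X < p (reduce it to p XOR X).
  12: 12 XOR 25 = 21 ≥ 12 — no move.
  9: 9 XOR 25 = 16 ≥ 9 — no move.
  20: 20 XOR 25 = 13 < 20 — winning move (to 13).
  13: 13 XOR 25 = 20 ≥ 13 — no move.
  21: 21 XOR 25 = 12 < 21 — winning move (to 12).
  16: 16 XOR 25 = 9 < 16 — winning move (to 9).
That gives 3 winning moves.

3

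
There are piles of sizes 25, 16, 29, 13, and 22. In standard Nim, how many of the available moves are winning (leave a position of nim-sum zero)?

3

Write each in binary and XOR column by column:
  11001  (25)
  10000  (16)
  11101  (29)
  01101  (13)
  10110  (22)
  -----
  01111  (15)
The overall nim-sum is X = 15. A pile of size p has a winning move iff p XOR X < p (reduce it to p XOR X).
  25: 25 XOR 15 = 22 < 25 — winning move (to 22).
  16: 16 XOR 15 = 31 ≥ 16 — no move.
  29: 29 XOR 15 = 18 < 29 — winning move (to 18).
  13: 13 XOR 15 = 2 < 13 — winning move (to 2).
  22: 22 XOR 15 = 25 ≥ 22 — no move.
That gives 3 winning moves.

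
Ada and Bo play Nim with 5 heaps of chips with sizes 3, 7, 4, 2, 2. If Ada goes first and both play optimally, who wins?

Bo wins

Nim-sum: 3 ⊕ 7 ⊕ 4 ⊕ 2 ⊕ 2 = 0.
The nim-sum is 0, so this is a P-position: the player to move is in a losing position under optimal play; Ada is about to move from it and so loses — Bo wins.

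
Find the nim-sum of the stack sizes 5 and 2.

7

Bitwise XOR of the heap sizes:
  101  (5)
  010  (2)
  ---
  111  (7)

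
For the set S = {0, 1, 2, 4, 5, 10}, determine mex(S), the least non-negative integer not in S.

The values 0, 1, 2 are all present; 3 is the first non-negative integer missing from the set.

3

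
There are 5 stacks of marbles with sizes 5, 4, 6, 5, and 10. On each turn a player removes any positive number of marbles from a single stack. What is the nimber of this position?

8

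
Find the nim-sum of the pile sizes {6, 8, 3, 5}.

8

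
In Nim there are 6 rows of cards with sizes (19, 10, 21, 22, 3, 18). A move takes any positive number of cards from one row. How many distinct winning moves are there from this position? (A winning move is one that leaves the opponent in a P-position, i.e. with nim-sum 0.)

1

Compute the nim-sum pairwise:
19 ⊕ 10 = 25
25 ⊕ 21 = 12
12 ⊕ 22 = 26
26 ⊕ 3 = 25
25 ⊕ 18 = 11
The overall nim-sum is X = 11. A row of size p has a winning move iff p XOR X < p (reduce it to p XOR X).
  19: 19 XOR 11 = 24 ≥ 19 — no move.
  10: 10 XOR 11 = 1 < 10 — winning move (to 1).
  21: 21 XOR 11 = 30 ≥ 21 — no move.
  22: 22 XOR 11 = 29 ≥ 22 — no move.
  3: 3 XOR 11 = 8 ≥ 3 — no move.
  18: 18 XOR 11 = 25 ≥ 18 — no move.
That gives 1 winning move.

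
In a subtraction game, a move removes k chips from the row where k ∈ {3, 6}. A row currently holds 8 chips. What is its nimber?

2

Compute g(0), g(1), … for moves {3, 6}:
g(0) = mex{} = 0
g(1) = mex{} = 0
g(2) = mex{} = 0
g(3) = mex{0} = 1
g(4) = mex{0} = 1
g(5) = mex{0} = 1
g(6) = mex{0,1} = 2
g(7) = mex{0,1} = 2
g(8) = mex{0,1} = 2
So g(8) = 2.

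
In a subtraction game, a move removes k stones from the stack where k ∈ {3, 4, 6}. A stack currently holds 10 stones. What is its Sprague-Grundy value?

0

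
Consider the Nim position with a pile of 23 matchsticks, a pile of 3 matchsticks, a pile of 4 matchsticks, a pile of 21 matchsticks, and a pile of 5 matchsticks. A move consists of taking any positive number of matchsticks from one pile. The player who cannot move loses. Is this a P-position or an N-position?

Compute the nim-sum pairwise:
23 XOR 3 = 20
20 XOR 4 = 16
16 XOR 21 = 5
5 XOR 5 = 0
The nim-sum is 0, so this is a P-position: the player to move is in a losing position under optimal play.

P-position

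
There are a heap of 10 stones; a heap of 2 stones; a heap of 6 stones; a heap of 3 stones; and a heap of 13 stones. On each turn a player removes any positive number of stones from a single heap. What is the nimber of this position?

0

Compute the nim-sum pairwise:
10 ⊕ 2 = 8
8 ⊕ 6 = 14
14 ⊕ 3 = 13
13 ⊕ 13 = 0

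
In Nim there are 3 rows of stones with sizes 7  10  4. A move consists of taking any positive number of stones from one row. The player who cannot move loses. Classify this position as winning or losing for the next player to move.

Winning position

Write each in binary and XOR column by column:
  0111  (7)
  1010  (10)
  0100  (4)
  ----
  1001  (9)
The nim-sum is 9 ≠ 0, so this is an N-position: the player to move can win.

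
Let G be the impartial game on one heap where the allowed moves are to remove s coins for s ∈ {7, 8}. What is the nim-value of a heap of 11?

1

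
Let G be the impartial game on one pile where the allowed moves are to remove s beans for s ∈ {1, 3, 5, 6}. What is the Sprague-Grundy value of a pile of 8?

Build the Grundy sequence with g(k) = mex{g(k−s) : s ∈ {1, 3, 5, 6}, s ≤ k}:
k:     0  1  2  3  4  5  6  7  8
g(k):  0  1  0  1  0  1  2  3  2
So g(8) = 2.

2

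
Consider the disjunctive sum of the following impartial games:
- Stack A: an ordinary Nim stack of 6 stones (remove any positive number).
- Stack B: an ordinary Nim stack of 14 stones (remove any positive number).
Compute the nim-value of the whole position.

8

Stack A is a plain Nim stack of size 6, so its Grundy value is 6.
Stack B is a plain Nim stack of size 14, so its Grundy value is 14.
By the Sprague-Grundy theorem, the Grundy value of a sum of independent games is the XOR of the component values.
Combined value = 6 XOR 14 = 8.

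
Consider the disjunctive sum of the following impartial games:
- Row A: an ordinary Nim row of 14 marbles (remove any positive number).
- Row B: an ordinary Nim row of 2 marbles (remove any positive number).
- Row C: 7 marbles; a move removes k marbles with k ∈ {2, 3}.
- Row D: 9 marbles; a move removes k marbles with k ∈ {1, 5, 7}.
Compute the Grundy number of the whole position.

12

Row A is a plain Nim row of size 14, so its Grundy value is 14.
Row B is a plain Nim row of size 2, so its Grundy value is 2.
Grundy values for row C (subtraction set {2, 3}):
k:     0  1  2  3  4  5  6  7
g(k):  0  0  1  1  2  0  0  1
So g(7) = 1.
Build the Grundy sequence for row D with g(k) = mex{g(k−s) : s ∈ {1, 5, 7}, s ≤ k}:
k:     0  1  2  3  4  5  6  7  8  9
g(k):  0  1  0  1  0  1  0  1  0  1
So g(9) = 1.
By the Sprague-Grundy theorem, the Grundy value of a sum of independent games is the XOR of the component values.
Combined value = 14 ⊕ 2 ⊕ 1 ⊕ 1 = 12.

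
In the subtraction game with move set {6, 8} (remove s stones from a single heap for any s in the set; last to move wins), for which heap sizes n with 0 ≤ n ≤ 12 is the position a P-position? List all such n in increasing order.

0, 1, 2, 3, 4, 5

Grundy values for subtraction set {6, 8}:
k:     0  1  2  3  4  5  6  7  8  9 10 11 12
g(k):  0  0  0  0  0  0  1  1  1  1  1  1  2
The P-positions (g = 0) in 0..12 are 0, 1, 2, 3, 4, 5.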